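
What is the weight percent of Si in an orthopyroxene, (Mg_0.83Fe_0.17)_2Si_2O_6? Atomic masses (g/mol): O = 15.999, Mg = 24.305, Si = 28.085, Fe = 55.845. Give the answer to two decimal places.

26.56 mass %

Molar mass of (Mg_0.83Fe_0.17)_2Si_2O_6: 1.66·24.305 + 0.34·55.845 + 2·28.085 + 6·15.999 = 211.498 g/mol.
Mass of Si per formula unit: 2 × 28.085 = 56.170 g.
Weight fraction Si = 56.170 / 211.498 = 0.2656.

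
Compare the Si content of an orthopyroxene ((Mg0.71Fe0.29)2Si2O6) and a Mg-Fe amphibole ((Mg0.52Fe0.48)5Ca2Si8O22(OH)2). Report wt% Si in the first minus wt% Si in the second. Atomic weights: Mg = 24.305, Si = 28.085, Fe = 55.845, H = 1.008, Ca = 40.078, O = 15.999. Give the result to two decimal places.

M((Mg0.71Fe0.29)2Si2O6) = 219.067 g/mol, so wt% Si = 56.170/219.067 × 100 = 25.64%.
M((Mg0.52Fe0.48)5Ca2Si8O22(OH)2) = 888.049 g/mol, so wt% Si = 224.680/888.049 × 100 = 25.30%.
25.64 − 25.30 = 0.34 pp.

0.34 percentage points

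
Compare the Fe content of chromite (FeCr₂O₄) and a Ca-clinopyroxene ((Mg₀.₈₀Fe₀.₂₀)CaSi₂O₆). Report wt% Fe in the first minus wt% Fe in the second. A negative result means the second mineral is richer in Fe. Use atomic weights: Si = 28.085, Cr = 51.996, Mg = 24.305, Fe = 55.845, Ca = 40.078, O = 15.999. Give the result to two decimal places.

Fe in FeCr₂O₄: molar mass 223.833 g/mol; 1×55.845 = 55.845 g → 24.95 wt%.
Fe in (Mg₀.₈₀Fe₀.₂₀)CaSi₂O₆: molar mass 222.855 g/mol; 0.20×55.845 = 11.169 g → 5.01 wt%.
Difference = 24.95 − 5.01 = 19.94 percentage points.

19.94 percentage points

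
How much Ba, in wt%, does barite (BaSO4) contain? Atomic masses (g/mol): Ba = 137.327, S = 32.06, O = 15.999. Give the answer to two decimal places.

58.84 wt%

Molar mass of BaSO4: 1·137.327 + 1·32.06 + 4·15.999 = 233.383 g/mol.
Mass of Ba per formula unit: 1 × 137.327 = 137.327 g.
Weight fraction Ba = 137.327 / 233.383 = 0.5884.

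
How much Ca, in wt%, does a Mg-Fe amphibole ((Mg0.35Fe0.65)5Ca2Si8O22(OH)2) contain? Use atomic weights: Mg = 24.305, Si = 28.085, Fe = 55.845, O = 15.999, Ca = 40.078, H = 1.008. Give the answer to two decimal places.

Formula mass = 1.75×24.305 + 3.25×55.845 + 2×40.078 + 8×28.085 + 24×15.999 + 2×1.008 = 914.858 g/mol, of which 80.156 g is Ca.
So Ca makes up 80.156/914.858 = 0.0876 of the mass, i.e. 8.76%.

8.76 wt%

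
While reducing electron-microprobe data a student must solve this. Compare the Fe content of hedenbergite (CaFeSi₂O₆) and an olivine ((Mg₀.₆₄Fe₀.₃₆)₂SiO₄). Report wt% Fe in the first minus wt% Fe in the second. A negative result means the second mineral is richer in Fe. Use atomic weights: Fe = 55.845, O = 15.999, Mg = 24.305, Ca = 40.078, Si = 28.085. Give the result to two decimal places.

-2.10 percentage points

Fe in CaFeSi₂O₆: molar mass 248.087 g/mol; 1×55.845 = 55.845 g → 22.51 wt%.
Fe in (Mg₀.₆₄Fe₀.₃₆)₂SiO₄: molar mass 163.400 g/mol; 0.72×55.845 = 40.208 g → 24.61 wt%.
Difference = 22.51 − 24.61 = -2.10 percentage points.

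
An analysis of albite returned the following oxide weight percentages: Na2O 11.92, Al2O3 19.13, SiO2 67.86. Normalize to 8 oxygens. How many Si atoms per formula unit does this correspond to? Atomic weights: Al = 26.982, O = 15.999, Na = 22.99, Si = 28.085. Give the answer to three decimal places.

Na2O (M=61.979): mol = 0.19232; Na = 0.38464, O = 0.19232.
Al2O3 (M=101.961): mol = 0.18762; Al = 0.37524, O = 0.56286.
SiO2 (M=60.083): mol = 1.12944; Si = 1.12944, O = 2.25888.
ΣO = 3.01406; factor = 8/ΣO = 2.65423.
Si apfu = 1.12944 × 2.65423 = 2.998.

2.998 Si apfu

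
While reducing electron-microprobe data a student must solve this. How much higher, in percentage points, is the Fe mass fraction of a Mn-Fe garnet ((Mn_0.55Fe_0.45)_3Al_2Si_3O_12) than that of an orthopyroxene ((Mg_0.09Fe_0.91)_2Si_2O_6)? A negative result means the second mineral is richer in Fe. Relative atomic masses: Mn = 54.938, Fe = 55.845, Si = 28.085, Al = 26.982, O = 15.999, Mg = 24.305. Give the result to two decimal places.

First mineral: 75.391 g Fe in 496.245 g formula = 15.19 wt% Fe.
Second mineral: 101.638 g Fe in 258.177 g formula = 39.37 wt% Fe.
15.19% − 39.37% gives a difference of -24.18 percentage points.

-24.18 percentage points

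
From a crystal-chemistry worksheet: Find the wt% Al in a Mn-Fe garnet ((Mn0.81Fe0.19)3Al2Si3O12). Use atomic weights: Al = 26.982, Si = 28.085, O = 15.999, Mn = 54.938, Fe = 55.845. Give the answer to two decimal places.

10.89 wt%

Molar mass of (Mn0.81Fe0.19)3Al2Si3O12: 2.43×54.938 + 0.57×55.845 + 2×26.982 + 3×28.085 + 12×15.999 = 495.538 g/mol.
Mass of Al per formula unit: 2 × 26.982 = 53.964 g.
Weight fraction Al = 53.964 / 495.538 = 0.1089.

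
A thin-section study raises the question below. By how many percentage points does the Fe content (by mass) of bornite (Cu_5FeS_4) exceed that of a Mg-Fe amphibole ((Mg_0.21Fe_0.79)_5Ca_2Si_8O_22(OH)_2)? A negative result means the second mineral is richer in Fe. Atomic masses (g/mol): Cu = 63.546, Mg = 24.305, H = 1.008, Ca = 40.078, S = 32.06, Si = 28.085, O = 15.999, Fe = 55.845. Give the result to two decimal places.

-12.41 percentage points

M(Cu_5FeS_4) = 501.815 g/mol, so wt% Fe = 55.845/501.815 × 100 = 11.13%.
M((Mg_0.21Fe_0.79)_5Ca_2Si_8O_22(OH)_2) = 936.936 g/mol, so wt% Fe = 220.588/936.936 × 100 = 23.54%.
11.13 − 23.54 = -12.41 pp.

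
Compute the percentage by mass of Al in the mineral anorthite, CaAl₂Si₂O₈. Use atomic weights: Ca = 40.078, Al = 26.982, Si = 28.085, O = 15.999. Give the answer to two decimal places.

Formula mass = 1×40.078 + 2×26.982 + 2×28.085 + 8×15.999 = 278.204 g/mol, of which 53.964 g is Al.
So Al makes up 53.964/278.204 = 0.1940 of the mass, i.e. 19.40%.

19.40 mass %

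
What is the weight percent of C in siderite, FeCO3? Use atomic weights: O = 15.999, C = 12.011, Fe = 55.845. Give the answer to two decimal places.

10.37 weight percent

Formula mass = 1*55.845 + 1*12.011 + 3*15.999 = 115.853 g/mol, of which 12.011 g is C.
So C makes up 12.011/115.853 = 0.1037 of the mass, i.e. 10.37%.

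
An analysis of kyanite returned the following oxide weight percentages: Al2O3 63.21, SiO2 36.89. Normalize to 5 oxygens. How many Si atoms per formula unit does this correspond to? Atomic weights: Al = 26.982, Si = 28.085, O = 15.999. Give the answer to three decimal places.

Al2O3 (M=101.961): mol = 0.61994; Al = 1.23988, O = 1.85982.
SiO2 (M=60.083): mol = 0.61398; Si = 0.61398, O = 1.22796.
ΣO = 3.08778; factor = 5/ΣO = 1.61929.
Si apfu = 0.61398 × 1.61929 = 0.994.

0.994 Si apfu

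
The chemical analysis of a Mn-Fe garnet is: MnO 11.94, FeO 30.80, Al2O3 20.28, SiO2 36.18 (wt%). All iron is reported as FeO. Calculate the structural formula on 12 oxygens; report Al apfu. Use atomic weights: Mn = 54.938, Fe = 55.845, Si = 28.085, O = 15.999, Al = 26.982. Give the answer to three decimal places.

MnO (M=70.937): mol = 0.16832; Mn = 0.16832, O = 0.16832.
FeO (M=71.844): mol = 0.42871; Fe = 0.42871, O = 0.42871.
Al2O3 (M=101.961): mol = 0.19890; Al = 0.39780, O = 0.59670.
SiO2 (M=60.083): mol = 0.60217; Si = 0.60217, O = 1.20434.
ΣO = 2.39807; factor = 12/ΣO = 5.00402.
Al apfu = 0.39780 × 5.00402 = 1.991.

1.991 Al apfu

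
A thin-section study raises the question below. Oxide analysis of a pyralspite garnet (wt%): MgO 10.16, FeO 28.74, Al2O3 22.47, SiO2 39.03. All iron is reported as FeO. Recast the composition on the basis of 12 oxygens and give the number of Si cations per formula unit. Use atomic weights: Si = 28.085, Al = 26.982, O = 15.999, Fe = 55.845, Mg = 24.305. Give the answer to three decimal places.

MgO: 10.16/40.304 = 0.25208 mol → 0.25208 mol Mg, 0.25208 mol O.
FeO: 28.74/71.844 = 0.40003 mol → 0.40003 mol Fe, 0.40003 mol O.
Al2O3: 22.47/101.961 = 0.22038 mol → 0.44076 mol Al, 0.66114 mol O.
SiO2: 39.03/60.083 = 0.64960 mol → 0.64960 mol Si, 1.29920 mol O.
Total oxygen = 2.61245 mol. Normalization factor = 12/2.61245 = 4.59339.
Si per 12 O = 0.64960 × 4.59339 = 2.984.

2.984 Si apfu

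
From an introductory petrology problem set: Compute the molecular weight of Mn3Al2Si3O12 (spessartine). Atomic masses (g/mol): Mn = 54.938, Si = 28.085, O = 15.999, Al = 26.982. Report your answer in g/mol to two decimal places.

495.02 g/mol

Mn: 3 × 54.938 = 164.8140
Al: 2 × 26.982 = 53.9640
Si: 3 × 28.085 = 84.2550
O: 12 × 15.999 = 191.9880
Summing the contributions gives the formula mass.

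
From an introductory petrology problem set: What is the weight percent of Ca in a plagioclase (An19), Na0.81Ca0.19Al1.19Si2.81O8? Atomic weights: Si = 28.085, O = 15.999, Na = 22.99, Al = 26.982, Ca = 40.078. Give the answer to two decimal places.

Formula mass = 0.81·22.99 + 0.19·40.078 + 1.19·26.982 + 2.81·28.085 + 8·15.999 = 265.256 g/mol, of which 7.615 g is Ca.
So Ca makes up 7.615/265.256 = 0.0287 of the mass, i.e. 2.87%.

2.87 mass %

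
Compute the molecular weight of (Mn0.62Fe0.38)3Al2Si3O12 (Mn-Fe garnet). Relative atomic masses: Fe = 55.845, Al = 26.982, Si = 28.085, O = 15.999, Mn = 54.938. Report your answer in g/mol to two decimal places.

496.05 g/mol

M = 1.86(54.938) + 1.14(55.845) + 2(26.982) + 3(28.085) + 12(15.999)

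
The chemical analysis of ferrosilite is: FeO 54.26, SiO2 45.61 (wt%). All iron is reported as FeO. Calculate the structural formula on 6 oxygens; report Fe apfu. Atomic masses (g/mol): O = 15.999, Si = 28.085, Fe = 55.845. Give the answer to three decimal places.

1.993 Fe apfu

54.26 wt% FeO ÷ 71.844 g/mol = 0.75525 mol, giving 0.75525 Fe and 0.75525 O.
45.61 wt% SiO2 ÷ 60.083 g/mol = 0.75912 mol, giving 0.75912 Si and 1.51824 O.
Oxygen sums to 2.27349; scaling by 6/2.27349 = 2.63911 puts the formula on 6 O.
Fe: 0.75525 × 2.63911 = 1.993 atoms per formula unit.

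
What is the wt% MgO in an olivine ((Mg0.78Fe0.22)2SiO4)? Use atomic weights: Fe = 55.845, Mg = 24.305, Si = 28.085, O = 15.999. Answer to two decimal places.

40.68 wt%

Formula mass = 154.569 g/mol.
1.56 Mg → 1.5600 mol MgO per formula unit; M(MgO) = 40.304, so MgO mass = 62.874 g.
62.874/154.569 × 100 = 40.68 wt%.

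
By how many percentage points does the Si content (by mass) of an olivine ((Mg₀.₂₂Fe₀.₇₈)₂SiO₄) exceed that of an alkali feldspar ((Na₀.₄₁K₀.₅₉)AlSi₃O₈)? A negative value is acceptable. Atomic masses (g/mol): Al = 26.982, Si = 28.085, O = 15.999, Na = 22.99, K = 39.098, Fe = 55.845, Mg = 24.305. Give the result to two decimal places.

First mineral: 28.085 g Si in 189.893 g formula = 14.79 wt% Si.
Second mineral: 84.255 g Si in 271.723 g formula = 31.01 wt% Si.
14.79% − 31.01% gives a difference of -16.22 percentage points.

-16.22 percentage points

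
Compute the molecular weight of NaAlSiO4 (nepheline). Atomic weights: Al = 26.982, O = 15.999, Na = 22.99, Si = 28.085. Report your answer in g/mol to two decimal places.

The formula mass is the sum 1*22.99 + 1*26.982 + 1*28.085 + 4*15.999.

142.05 g/mol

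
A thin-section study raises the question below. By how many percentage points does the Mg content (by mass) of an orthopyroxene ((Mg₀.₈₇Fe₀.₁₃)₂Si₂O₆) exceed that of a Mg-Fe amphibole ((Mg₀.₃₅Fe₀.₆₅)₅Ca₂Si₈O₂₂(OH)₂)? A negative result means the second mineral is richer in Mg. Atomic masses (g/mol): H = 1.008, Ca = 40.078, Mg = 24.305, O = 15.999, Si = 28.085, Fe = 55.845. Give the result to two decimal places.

Mg in (Mg₀.₈₇Fe₀.₁₃)₂Si₂O₆: molar mass 208.974 g/mol; 1.74×24.305 = 42.291 g → 20.24 wt%.
Mg in (Mg₀.₃₅Fe₀.₆₅)₅Ca₂Si₈O₂₂(OH)₂: molar mass 914.858 g/mol; 1.75×24.305 = 42.534 g → 4.65 wt%.
Difference = 20.24 − 4.65 = 15.59 percentage points.

15.59 percentage points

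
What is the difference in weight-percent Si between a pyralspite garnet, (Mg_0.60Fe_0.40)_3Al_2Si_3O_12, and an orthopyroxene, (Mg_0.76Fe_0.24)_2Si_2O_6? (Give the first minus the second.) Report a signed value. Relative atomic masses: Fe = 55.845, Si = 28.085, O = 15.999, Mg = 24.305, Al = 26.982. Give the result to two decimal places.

-6.91 percentage points

First mineral: 84.255 g Si in 440.970 g formula = 19.11 wt% Si.
Second mineral: 56.170 g Si in 215.913 g formula = 26.02 wt% Si.
19.11% − 26.02% gives a difference of -6.91 percentage points.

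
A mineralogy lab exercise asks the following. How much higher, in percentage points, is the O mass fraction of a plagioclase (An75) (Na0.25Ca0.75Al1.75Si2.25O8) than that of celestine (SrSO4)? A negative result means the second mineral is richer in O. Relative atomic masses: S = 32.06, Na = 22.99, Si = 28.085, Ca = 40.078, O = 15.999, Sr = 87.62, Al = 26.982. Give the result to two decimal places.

M(Na0.25Ca0.75Al1.75Si2.25O8) = 274.208 g/mol, so wt% O = 127.992/274.208 × 100 = 46.68%.
M(SrSO4) = 183.676 g/mol, so wt% O = 63.996/183.676 × 100 = 34.84%.
46.68 − 34.84 = 11.84 pp.

11.84 percentage points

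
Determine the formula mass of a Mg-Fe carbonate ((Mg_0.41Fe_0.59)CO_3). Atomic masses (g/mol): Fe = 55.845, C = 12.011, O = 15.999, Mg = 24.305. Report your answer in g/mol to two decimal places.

102.92 g/mol

The formula mass is the sum 0.41*24.305 + 0.59*55.845 + 1*12.011 + 3*15.999.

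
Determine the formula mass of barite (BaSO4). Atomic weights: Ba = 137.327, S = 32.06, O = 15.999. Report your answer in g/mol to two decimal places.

The formula mass is the sum 1*137.327 + 1*32.06 + 4*15.999.

233.38 g/mol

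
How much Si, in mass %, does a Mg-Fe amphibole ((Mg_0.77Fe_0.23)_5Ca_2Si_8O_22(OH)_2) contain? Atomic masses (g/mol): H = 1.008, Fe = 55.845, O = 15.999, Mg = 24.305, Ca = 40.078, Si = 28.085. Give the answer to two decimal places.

26.48 mass %

Molar mass of (Mg_0.77Fe_0.23)_5Ca_2Si_8O_22(OH)_2: 3.85·24.305 + 1.15·55.845 + 2·40.078 + 8·28.085 + 24·15.999 + 2·1.008 = 848.624 g/mol.
Mass of Si per formula unit: 8 × 28.085 = 224.680 g.
Weight fraction Si = 224.680 / 848.624 = 0.2648.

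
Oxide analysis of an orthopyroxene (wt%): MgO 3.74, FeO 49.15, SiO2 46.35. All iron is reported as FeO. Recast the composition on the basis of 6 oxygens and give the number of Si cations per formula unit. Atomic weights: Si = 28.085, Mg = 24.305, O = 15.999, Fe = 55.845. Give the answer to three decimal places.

MgO: 3.74/40.304 = 0.09279 mol → 0.09279 mol Mg, 0.09279 mol O.
FeO: 49.15/71.844 = 0.68412 mol → 0.68412 mol Fe, 0.68412 mol O.
SiO2: 46.35/60.083 = 0.77143 mol → 0.77143 mol Si, 1.54286 mol O.
Total oxygen = 2.31977 mol. Normalization factor = 6/2.31977 = 2.58646.
Si per 6 O = 0.77143 × 2.58646 = 1.995.

1.995 Si apfu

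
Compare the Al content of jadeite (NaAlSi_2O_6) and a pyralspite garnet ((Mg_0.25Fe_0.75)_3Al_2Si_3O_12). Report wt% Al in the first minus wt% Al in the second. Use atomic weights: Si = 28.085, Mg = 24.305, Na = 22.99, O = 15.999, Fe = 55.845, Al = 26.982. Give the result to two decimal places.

First mineral: 26.982 g Al in 202.136 g formula = 13.35 wt% Al.
Second mineral: 53.964 g Al in 474.087 g formula = 11.38 wt% Al.
13.35% − 11.38% gives a difference of 1.97 percentage points.

1.97 percentage points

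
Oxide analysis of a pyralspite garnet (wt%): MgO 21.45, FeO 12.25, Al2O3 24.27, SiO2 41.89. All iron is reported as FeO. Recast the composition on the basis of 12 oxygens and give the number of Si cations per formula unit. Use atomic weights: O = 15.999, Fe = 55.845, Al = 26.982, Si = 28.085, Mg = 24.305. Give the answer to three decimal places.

MgO: 21.45/40.304 = 0.53221 mol → 0.53221 mol Mg, 0.53221 mol O.
FeO: 12.25/71.844 = 0.17051 mol → 0.17051 mol Fe, 0.17051 mol O.
Al2O3: 24.27/101.961 = 0.23803 mol → 0.47606 mol Al, 0.71409 mol O.
SiO2: 41.89/60.083 = 0.69720 mol → 0.69720 mol Si, 1.39440 mol O.
Total oxygen = 2.81121 mol. Normalization factor = 12/2.81121 = 4.26862.
Si per 12 O = 0.69720 × 4.26862 = 2.976.

2.976 Si apfu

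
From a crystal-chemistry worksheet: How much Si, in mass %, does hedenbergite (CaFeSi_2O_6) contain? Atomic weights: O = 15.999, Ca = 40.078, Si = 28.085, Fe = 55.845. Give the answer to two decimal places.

22.64 mass %

M(CaFeSi_2O_6) = 248.087 g/mol.
Si contributes 2 × 28.085 = 56.170 g per mole.
56.170/248.087 = 0.2264 → 22.64%.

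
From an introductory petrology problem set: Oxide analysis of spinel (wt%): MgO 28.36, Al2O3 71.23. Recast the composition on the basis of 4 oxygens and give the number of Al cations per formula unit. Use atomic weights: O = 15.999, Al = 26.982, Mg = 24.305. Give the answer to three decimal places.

MgO (M=40.304): mol = 0.70365; Mg = 0.70365, O = 0.70365.
Al2O3 (M=101.961): mol = 0.69860; Al = 1.39720, O = 2.09580.
ΣO = 2.79945; factor = 4/ΣO = 1.42885.
Al apfu = 1.39720 × 1.42885 = 1.996.

1.996 Al apfu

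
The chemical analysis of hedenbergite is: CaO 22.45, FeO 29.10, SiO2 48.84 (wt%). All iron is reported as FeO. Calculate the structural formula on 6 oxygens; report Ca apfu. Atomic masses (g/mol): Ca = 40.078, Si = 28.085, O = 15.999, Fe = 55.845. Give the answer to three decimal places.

0.988 Ca apfu

CaO (M=56.077): mol = 0.40034; Ca = 0.40034, O = 0.40034.
FeO (M=71.844): mol = 0.40504; Fe = 0.40504, O = 0.40504.
SiO2 (M=60.083): mol = 0.81288; Si = 0.81288, O = 1.62576.
ΣO = 2.43114; factor = 6/ΣO = 2.46798.
Ca apfu = 0.40034 × 2.46798 = 0.988.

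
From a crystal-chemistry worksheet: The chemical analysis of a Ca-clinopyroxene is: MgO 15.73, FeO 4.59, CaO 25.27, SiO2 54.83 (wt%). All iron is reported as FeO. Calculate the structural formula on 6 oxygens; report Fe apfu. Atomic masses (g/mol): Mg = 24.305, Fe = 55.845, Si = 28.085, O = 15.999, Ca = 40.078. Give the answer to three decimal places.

15.73 wt% MgO ÷ 40.304 g/mol = 0.39028 mol, giving 0.39028 Mg and 0.39028 O.
4.59 wt% FeO ÷ 71.844 g/mol = 0.06389 mol, giving 0.06389 Fe and 0.06389 O.
25.27 wt% CaO ÷ 56.077 g/mol = 0.45063 mol, giving 0.45063 Ca and 0.45063 O.
54.83 wt% SiO2 ÷ 60.083 g/mol = 0.91257 mol, giving 0.91257 Si and 1.82514 O.
Oxygen sums to 2.72994; scaling by 6/2.72994 = 2.19785 puts the formula on 6 O.
Fe: 0.06389 × 2.19785 = 0.140 atoms per formula unit.

0.140 Fe apfu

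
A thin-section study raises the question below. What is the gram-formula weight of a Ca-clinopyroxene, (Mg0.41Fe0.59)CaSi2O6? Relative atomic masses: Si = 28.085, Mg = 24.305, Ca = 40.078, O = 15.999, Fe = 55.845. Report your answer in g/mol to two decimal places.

235.16 g/mol

The formula mass is the sum 0.41×24.305 + 0.59×55.845 + 1×40.078 + 2×28.085 + 6×15.999.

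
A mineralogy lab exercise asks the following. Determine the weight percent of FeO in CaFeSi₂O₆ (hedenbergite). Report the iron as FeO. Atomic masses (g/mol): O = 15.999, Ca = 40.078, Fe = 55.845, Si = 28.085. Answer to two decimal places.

Molar mass of CaFeSi₂O₆ = 1*40.078 + 1*55.845 + 2*28.085 + 6*15.999 = 248.087 g/mol.
Each formula unit contains 1 Fe, equivalent to 1/1 = 1.0000 mol FeO.
M(FeO) = 1×55.845 + 1×15.999 = 71.844 g/mol.
Mass of FeO per formula unit = 1.0000 × 71.844 = 71.844 g.
FeO wt% = 71.844 / 248.087 × 100 = 28.96%.

28.96 wt%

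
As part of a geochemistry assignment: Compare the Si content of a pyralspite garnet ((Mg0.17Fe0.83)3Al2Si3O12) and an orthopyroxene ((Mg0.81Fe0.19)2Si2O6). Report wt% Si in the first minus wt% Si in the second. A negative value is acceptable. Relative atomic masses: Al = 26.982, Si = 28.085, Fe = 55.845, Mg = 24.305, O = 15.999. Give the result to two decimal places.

-8.91 percentage points

First mineral: 84.255 g Si in 481.657 g formula = 17.49 wt% Si.
Second mineral: 56.170 g Si in 212.759 g formula = 26.40 wt% Si.
17.49% − 26.40% gives a difference of -8.91 percentage points.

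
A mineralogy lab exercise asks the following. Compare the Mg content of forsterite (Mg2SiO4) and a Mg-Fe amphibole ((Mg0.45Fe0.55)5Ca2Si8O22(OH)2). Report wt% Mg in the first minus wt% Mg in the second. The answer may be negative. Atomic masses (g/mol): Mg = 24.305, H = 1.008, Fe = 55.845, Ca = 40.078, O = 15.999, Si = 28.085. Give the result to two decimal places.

M(Mg2SiO4) = 140.691 g/mol, so wt% Mg = 48.610/140.691 × 100 = 34.55%.
M((Mg0.45Fe0.55)5Ca2Si8O22(OH)2) = 899.088 g/mol, so wt% Mg = 54.686/899.088 × 100 = 6.08%.
34.55 − 6.08 = 28.47 pp.

28.47 percentage points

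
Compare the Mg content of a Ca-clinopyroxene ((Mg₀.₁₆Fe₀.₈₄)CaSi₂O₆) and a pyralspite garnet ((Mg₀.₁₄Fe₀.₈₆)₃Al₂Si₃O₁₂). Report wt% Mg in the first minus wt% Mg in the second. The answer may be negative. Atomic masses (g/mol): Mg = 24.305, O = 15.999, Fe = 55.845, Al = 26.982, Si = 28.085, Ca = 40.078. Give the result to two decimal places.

-0.51 percentage points

First mineral: 3.889 g Mg in 243.041 g formula = 1.60 wt% Mg.
Second mineral: 10.208 g Mg in 484.495 g formula = 2.11 wt% Mg.
1.60% − 2.11% gives a difference of -0.51 percentage points.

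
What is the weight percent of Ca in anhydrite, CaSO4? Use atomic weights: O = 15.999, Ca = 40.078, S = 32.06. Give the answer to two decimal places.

29.44 mass %

M(CaSO4) = 136.134 g/mol.
Ca contributes 1 × 40.078 = 40.078 g per mole.
40.078/136.134 = 0.2944 → 29.44%.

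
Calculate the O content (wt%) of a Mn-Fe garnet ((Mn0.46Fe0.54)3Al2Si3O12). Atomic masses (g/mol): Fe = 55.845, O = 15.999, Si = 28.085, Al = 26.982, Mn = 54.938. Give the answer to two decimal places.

M((Mn0.46Fe0.54)3Al2Si3O12) = 496.490 g/mol.
O contributes 12 × 15.999 = 191.988 g per mole.
191.988/496.490 = 0.3867 → 38.67%.

38.67 wt%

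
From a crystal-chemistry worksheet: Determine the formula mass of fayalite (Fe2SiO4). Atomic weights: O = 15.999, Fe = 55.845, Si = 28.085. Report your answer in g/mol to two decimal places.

M = 2(55.845) + 1(28.085) + 4(15.999)

203.77 g/mol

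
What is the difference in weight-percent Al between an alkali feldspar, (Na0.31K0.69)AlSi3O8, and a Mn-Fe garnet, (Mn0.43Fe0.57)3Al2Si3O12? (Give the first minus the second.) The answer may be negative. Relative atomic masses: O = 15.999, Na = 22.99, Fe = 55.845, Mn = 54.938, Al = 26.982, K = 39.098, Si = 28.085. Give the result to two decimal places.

M((Na0.31K0.69)AlSi3O8) = 273.334 g/mol, so wt% Al = 26.982/273.334 × 100 = 9.87%.
M((Mn0.43Fe0.57)3Al2Si3O12) = 496.572 g/mol, so wt% Al = 53.964/496.572 × 100 = 10.87%.
9.87 − 10.87 = -1.00 pp.

-1.00 percentage points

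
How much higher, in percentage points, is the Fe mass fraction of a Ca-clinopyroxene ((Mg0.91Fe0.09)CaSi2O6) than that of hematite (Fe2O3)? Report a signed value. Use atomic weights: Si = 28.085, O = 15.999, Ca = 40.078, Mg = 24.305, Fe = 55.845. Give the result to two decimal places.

-67.65 percentage points

M((Mg0.91Fe0.09)CaSi2O6) = 219.386 g/mol, so wt% Fe = 5.026/219.386 × 100 = 2.29%.
M(Fe2O3) = 159.687 g/mol, so wt% Fe = 111.690/159.687 × 100 = 69.94%.
2.29 − 69.94 = -67.65 pp.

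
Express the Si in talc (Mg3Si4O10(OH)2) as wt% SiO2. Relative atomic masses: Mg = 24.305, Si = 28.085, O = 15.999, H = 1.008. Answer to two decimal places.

Molar mass of Mg3Si4O10(OH)2 = 3*24.305 + 4*28.085 + 12*15.999 + 2*1.008 = 379.259 g/mol.
Each formula unit contains 4 Si, equivalent to 4/1 = 4.0000 mol SiO2.
M(SiO2) = 1×28.085 + 2×15.999 = 60.083 g/mol.
Mass of SiO2 per formula unit = 4.0000 × 60.083 = 240.332 g.
SiO2 wt% = 240.332 / 379.259 × 100 = 63.37%.

63.37 wt%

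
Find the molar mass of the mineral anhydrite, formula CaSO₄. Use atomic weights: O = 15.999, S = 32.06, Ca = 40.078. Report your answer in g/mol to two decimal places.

M = 1(40.078) + 1(32.06) + 4(15.999)

136.13 g/mol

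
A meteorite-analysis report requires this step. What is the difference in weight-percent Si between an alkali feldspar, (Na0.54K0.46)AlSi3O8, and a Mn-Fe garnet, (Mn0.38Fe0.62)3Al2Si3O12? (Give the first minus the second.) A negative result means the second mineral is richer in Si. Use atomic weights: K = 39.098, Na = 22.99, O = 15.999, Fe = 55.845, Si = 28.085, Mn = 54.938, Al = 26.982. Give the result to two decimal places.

14.29 percentage points

Si in (Na0.54K0.46)AlSi3O8: molar mass 269.629 g/mol; 3×28.085 = 84.255 g → 31.25 wt%.
Si in (Mn0.38Fe0.62)3Al2Si3O12: molar mass 496.708 g/mol; 3×28.085 = 84.255 g → 16.96 wt%.
Difference = 31.25 − 16.96 = 14.29 percentage points.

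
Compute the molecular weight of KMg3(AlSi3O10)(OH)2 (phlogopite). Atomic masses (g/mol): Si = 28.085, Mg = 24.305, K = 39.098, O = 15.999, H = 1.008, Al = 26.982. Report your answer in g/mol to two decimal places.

417.25 g/mol

The formula mass is the sum 1·39.098 + 3·24.305 + 1·26.982 + 3·28.085 + 12·15.999 + 2·1.008.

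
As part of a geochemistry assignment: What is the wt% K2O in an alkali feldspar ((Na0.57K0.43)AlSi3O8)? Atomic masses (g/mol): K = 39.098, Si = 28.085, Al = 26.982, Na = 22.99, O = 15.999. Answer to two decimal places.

7.52 wt%

M((Na0.57K0.43)AlSi3O8) = 269.145 g/mol; M(K2O) = 94.195 g/mol.
Moles K2O per formula unit = 0.43 K ÷ 2 = 0.2150.
K2O fraction = (0.2150 × 94.195) / 269.145 = 20.252/269.145 = 0.0752.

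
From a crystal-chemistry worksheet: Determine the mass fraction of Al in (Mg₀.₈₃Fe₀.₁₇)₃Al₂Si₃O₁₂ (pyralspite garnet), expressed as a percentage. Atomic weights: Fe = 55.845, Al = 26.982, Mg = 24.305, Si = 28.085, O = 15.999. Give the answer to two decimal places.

12.87 wt%

Molar mass of (Mg₀.₈₃Fe₀.₁₇)₃Al₂Si₃O₁₂: 2.49×24.305 + 0.51×55.845 + 2×26.982 + 3×28.085 + 12×15.999 = 419.207 g/mol.
Mass of Al per formula unit: 2 × 26.982 = 53.964 g.
Weight fraction Al = 53.964 / 419.207 = 0.1287.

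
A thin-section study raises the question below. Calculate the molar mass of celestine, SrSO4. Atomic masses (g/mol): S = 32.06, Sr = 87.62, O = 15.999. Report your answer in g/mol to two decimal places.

M = 1·87.62 + 1·32.06 + 4·15.999

183.68 g/mol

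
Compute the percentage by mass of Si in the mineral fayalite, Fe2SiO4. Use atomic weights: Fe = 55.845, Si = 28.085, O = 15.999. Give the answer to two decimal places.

13.78 weight percent

Molar mass of Fe2SiO4: 2×55.845 + 1×28.085 + 4×15.999 = 203.771 g/mol.
Mass of Si per formula unit: 1 × 28.085 = 28.085 g.
Weight fraction Si = 28.085 / 203.771 = 0.1378.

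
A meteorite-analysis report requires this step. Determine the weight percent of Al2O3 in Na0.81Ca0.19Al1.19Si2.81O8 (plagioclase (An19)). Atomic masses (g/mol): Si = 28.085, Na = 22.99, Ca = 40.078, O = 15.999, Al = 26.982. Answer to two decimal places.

Formula mass = 265.256 g/mol.
1.19 Al → 0.5950 mol Al2O3 per formula unit; M(Al2O3) = 101.961, so Al2O3 mass = 60.667 g.
60.667/265.256 × 100 = 22.87 wt%.

22.87 wt%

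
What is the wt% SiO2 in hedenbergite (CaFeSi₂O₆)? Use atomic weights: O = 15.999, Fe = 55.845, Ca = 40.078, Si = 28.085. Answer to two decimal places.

Molar mass of CaFeSi₂O₆ = 1·40.078 + 1·55.845 + 2·28.085 + 6·15.999 = 248.087 g/mol.
Each formula unit contains 2 Si, equivalent to 2/1 = 2.0000 mol SiO2.
M(SiO2) = 1×28.085 + 2×15.999 = 60.083 g/mol.
Mass of SiO2 per formula unit = 2.0000 × 60.083 = 120.166 g.
SiO2 wt% = 120.166 / 248.087 × 100 = 48.44%.

48.44 wt%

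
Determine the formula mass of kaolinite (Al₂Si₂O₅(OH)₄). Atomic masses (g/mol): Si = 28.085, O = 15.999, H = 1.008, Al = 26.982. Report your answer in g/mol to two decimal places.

258.16 g/mol

Al: 2 × 26.982 = 53.9640
Si: 2 × 28.085 = 56.1700
O: 9 × 15.999 = 143.9910
H: 4 × 1.008 = 4.0320
Summing the contributions gives the formula mass.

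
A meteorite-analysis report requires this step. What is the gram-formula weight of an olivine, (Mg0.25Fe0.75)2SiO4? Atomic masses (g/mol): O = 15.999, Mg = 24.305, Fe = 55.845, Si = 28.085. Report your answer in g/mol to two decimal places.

188.00 g/mol

M = 0.50·24.305 + 1.50·55.845 + 1·28.085 + 4·15.999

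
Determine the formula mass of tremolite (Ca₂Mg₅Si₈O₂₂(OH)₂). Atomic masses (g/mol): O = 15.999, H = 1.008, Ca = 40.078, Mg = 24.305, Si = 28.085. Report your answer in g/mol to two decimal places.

812.35 g/mol

Ca: 2 × 40.078 = 80.1560
Mg: 5 × 24.305 = 121.5250
Si: 8 × 28.085 = 224.6800
O: 24 × 15.999 = 383.9760
H: 2 × 1.008 = 2.0160
Summing the contributions gives the formula mass.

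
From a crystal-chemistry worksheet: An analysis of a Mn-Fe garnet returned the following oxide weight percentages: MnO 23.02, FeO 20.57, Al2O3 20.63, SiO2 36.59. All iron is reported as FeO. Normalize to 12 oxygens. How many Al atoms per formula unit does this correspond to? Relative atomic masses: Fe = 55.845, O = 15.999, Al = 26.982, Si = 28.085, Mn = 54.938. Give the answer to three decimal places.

1.994 Al apfu

MnO: 23.02/70.937 = 0.32451 mol → 0.32451 mol Mn, 0.32451 mol O.
FeO: 20.57/71.844 = 0.28631 mol → 0.28631 mol Fe, 0.28631 mol O.
Al2O3: 20.63/101.961 = 0.20233 mol → 0.40466 mol Al, 0.60699 mol O.
SiO2: 36.59/60.083 = 0.60899 mol → 0.60899 mol Si, 1.21798 mol O.
Total oxygen = 2.43579 mol. Normalization factor = 12/2.43579 = 4.92653.
Al per 12 O = 0.40466 × 4.92653 = 1.994.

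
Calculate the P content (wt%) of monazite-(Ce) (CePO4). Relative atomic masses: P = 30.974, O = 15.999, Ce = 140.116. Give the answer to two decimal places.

M(CePO4) = 235.086 g/mol.
P contributes 1 × 30.974 = 30.974 g per mole.
30.974/235.086 = 0.1318 → 13.18%.

13.18 wt%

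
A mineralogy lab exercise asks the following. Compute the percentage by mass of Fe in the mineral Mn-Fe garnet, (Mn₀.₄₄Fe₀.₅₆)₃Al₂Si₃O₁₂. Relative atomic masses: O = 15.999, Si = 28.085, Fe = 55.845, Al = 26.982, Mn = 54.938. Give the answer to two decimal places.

M((Mn₀.₄₄Fe₀.₅₆)₃Al₂Si₃O₁₂) = 496.545 g/mol.
Fe contributes 1.68 × 55.845 = 93.820 g per mole.
93.820/496.545 = 0.1889 → 18.89%.

18.89 mass %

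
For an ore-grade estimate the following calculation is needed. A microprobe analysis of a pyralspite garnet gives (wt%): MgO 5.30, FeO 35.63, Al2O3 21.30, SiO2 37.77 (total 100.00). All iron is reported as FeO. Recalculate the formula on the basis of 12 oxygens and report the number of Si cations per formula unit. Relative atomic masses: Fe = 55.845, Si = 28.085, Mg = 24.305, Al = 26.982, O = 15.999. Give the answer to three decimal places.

3.004 Si apfu

5.30 wt% MgO ÷ 40.304 g/mol = 0.13150 mol, giving 0.13150 Mg and 0.13150 O.
35.63 wt% FeO ÷ 71.844 g/mol = 0.49594 mol, giving 0.49594 Fe and 0.49594 O.
21.30 wt% Al2O3 ÷ 101.961 g/mol = 0.20890 mol, giving 0.41780 Al and 0.62670 O.
37.77 wt% SiO2 ÷ 60.083 g/mol = 0.62863 mol, giving 0.62863 Si and 1.25726 O.
Oxygen sums to 2.51140; scaling by 12/2.51140 = 4.77821 puts the formula on 12 O.
Si: 0.62863 × 4.77821 = 3.004 atoms per formula unit.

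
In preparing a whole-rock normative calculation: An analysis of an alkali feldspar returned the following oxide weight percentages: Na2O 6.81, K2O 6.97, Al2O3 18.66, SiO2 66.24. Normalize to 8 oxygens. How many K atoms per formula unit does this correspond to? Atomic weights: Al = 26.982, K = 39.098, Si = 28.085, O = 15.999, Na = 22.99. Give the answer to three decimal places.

6.81 wt% Na2O ÷ 61.979 g/mol = 0.10988 mol, giving 0.21976 Na and 0.10988 O.
6.97 wt% K2O ÷ 94.195 g/mol = 0.07400 mol, giving 0.14800 K and 0.07400 O.
18.66 wt% Al2O3 ÷ 101.961 g/mol = 0.18301 mol, giving 0.36602 Al and 0.54903 O.
66.24 wt% SiO2 ÷ 60.083 g/mol = 1.10247 mol, giving 1.10247 Si and 2.20494 O.
Oxygen sums to 2.93785; scaling by 8/2.93785 = 2.72308 puts the formula on 8 O.
K: 0.14800 × 2.72308 = 0.403 atoms per formula unit.

0.403 K apfu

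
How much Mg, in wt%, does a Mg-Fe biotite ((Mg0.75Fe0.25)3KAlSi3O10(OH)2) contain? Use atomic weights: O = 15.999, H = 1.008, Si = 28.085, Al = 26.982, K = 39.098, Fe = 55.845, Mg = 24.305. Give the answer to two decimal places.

12.40 wt%

Formula mass = 2.25×24.305 + 0.75×55.845 + 1×39.098 + 1×26.982 + 3×28.085 + 12×15.999 + 2×1.008 = 440.909 g/mol, of which 54.686 g is Mg.
So Mg makes up 54.686/440.909 = 0.1240 of the mass, i.e. 12.40%.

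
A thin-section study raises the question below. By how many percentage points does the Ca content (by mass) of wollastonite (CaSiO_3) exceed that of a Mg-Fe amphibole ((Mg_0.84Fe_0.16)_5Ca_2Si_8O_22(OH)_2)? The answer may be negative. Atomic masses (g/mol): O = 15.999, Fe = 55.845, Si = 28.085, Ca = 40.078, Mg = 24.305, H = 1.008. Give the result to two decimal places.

First mineral: 40.078 g Ca in 116.160 g formula = 34.50 wt% Ca.
Second mineral: 80.156 g Ca in 837.585 g formula = 9.57 wt% Ca.
34.50% − 9.57% gives a difference of 24.93 percentage points.

24.93 percentage points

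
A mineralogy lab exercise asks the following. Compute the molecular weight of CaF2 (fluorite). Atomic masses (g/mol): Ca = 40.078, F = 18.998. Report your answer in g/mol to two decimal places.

78.07 g/mol

The formula mass is the sum 1(40.078) + 2(18.998).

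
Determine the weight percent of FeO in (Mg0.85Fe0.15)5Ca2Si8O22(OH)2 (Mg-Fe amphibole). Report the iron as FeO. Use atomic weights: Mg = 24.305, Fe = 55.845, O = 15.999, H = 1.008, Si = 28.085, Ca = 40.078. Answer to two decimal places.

Formula mass = 836.008 g/mol.
0.75 Fe → 0.7500 mol FeO per formula unit; M(FeO) = 71.844, so FeO mass = 53.883 g.
53.883/836.008 × 100 = 6.45 wt%.

6.45 wt%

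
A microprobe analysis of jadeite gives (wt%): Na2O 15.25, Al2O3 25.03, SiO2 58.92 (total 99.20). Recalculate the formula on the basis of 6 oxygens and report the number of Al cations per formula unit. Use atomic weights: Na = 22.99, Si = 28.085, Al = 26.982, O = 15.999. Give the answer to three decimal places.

Na2O: 15.25/61.979 = 0.24605 mol → 0.49210 mol Na, 0.24605 mol O.
Al2O3: 25.03/101.961 = 0.24549 mol → 0.49098 mol Al, 0.73647 mol O.
SiO2: 58.92/60.083 = 0.98064 mol → 0.98064 mol Si, 1.96128 mol O.
Total oxygen = 2.94380 mol. Normalization factor = 6/2.94380 = 2.03818.
Al per 6 O = 0.49098 × 2.03818 = 1.001.

1.001 Al apfu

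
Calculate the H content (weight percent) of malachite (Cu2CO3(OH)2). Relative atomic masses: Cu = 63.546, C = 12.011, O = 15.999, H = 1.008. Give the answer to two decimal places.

Molar mass of Cu2CO3(OH)2: 2*63.546 + 1*12.011 + 5*15.999 + 2*1.008 = 221.114 g/mol.
Mass of H per formula unit: 2 × 1.008 = 2.016 g.
Weight fraction H = 2.016 / 221.114 = 0.0091.

0.91 weight percent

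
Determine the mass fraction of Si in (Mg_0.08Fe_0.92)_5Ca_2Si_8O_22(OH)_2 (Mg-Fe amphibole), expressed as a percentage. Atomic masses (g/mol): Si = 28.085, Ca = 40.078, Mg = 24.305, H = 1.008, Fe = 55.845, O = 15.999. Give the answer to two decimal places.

M((Mg_0.08Fe_0.92)_5Ca_2Si_8O_22(OH)_2) = 957.437 g/mol.
Si contributes 8 × 28.085 = 224.680 g per mole.
224.680/957.437 = 0.2347 → 23.47%.

23.47 wt%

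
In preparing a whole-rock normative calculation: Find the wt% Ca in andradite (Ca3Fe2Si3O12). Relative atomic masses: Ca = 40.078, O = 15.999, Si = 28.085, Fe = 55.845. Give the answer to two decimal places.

M(Ca3Fe2Si3O12) = 508.167 g/mol.
Ca contributes 3 × 40.078 = 120.234 g per mole.
120.234/508.167 = 0.2366 → 23.66%.

23.66 weight percent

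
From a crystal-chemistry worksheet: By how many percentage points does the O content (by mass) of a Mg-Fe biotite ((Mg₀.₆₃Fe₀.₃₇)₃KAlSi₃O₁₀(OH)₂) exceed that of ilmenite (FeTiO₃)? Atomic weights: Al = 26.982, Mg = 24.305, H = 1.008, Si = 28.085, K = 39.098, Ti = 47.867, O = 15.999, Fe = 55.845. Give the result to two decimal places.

M((Mg₀.₆₃Fe₀.₃₇)₃KAlSi₃O₁₀(OH)₂) = 452.263 g/mol, so wt% O = 191.988/452.263 × 100 = 42.45%.
M(FeTiO₃) = 151.709 g/mol, so wt% O = 47.997/151.709 × 100 = 31.64%.
42.45 − 31.64 = 10.81 pp.

10.81 percentage points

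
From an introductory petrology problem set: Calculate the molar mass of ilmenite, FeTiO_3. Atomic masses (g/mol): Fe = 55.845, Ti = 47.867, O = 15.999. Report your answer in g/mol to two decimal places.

151.71 g/mol

M = 1*55.845 + 1*47.867 + 3*15.999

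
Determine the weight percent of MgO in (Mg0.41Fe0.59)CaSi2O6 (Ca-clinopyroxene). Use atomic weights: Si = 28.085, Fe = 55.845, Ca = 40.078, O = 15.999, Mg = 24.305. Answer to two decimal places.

M((Mg0.41Fe0.59)CaSi2O6) = 235.156 g/mol; M(MgO) = 40.304 g/mol.
Moles MgO per formula unit = 0.41 Mg ÷ 1 = 0.4100.
MgO fraction = (0.4100 × 40.304) / 235.156 = 16.525/235.156 = 0.0703.

7.03 wt%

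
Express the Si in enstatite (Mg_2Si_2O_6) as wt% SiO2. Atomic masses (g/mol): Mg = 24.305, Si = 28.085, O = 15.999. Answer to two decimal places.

59.85 wt%

Molar mass of Mg_2Si_2O_6 = 2·24.305 + 2·28.085 + 6·15.999 = 200.774 g/mol.
Each formula unit contains 2 Si, equivalent to 2/1 = 2.0000 mol SiO2.
M(SiO2) = 1×28.085 + 2×15.999 = 60.083 g/mol.
Mass of SiO2 per formula unit = 2.0000 × 60.083 = 120.166 g.
SiO2 wt% = 120.166 / 200.774 × 100 = 59.85%.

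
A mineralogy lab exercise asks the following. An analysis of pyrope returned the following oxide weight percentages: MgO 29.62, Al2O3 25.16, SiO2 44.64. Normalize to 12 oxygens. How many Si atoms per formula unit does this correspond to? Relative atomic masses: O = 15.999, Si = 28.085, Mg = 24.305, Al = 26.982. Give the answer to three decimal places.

MgO (M=40.304): mol = 0.73491; Mg = 0.73491, O = 0.73491.
Al2O3 (M=101.961): mol = 0.24676; Al = 0.49352, O = 0.74028.
SiO2 (M=60.083): mol = 0.74297; Si = 0.74297, O = 1.48594.
ΣO = 2.96113; factor = 12/ΣO = 4.05251.
Si apfu = 0.74297 × 4.05251 = 3.011.

3.011 Si apfu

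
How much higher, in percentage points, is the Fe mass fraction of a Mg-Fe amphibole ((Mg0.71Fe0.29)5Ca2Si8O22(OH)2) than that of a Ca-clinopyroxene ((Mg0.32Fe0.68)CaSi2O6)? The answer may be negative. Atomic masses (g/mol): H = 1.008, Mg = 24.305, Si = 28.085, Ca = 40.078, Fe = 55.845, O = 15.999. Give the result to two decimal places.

-6.52 percentage points

First mineral: 80.975 g Fe in 858.086 g formula = 9.44 wt% Fe.
Second mineral: 37.975 g Fe in 237.994 g formula = 15.96 wt% Fe.
9.44% − 15.96% gives a difference of -6.52 percentage points.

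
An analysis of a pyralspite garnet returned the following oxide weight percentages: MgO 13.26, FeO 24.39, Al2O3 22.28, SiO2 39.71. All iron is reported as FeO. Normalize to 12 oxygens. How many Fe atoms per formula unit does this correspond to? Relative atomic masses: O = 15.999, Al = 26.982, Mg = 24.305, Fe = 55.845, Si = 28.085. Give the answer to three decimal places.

13.26 wt% MgO ÷ 40.304 g/mol = 0.32900 mol, giving 0.32900 Mg and 0.32900 O.
24.39 wt% FeO ÷ 71.844 g/mol = 0.33949 mol, giving 0.33949 Fe and 0.33949 O.
22.28 wt% Al2O3 ÷ 101.961 g/mol = 0.21851 mol, giving 0.43702 Al and 0.65553 O.
39.71 wt% SiO2 ÷ 60.083 g/mol = 0.66092 mol, giving 0.66092 Si and 1.32184 O.
Oxygen sums to 2.64586; scaling by 12/2.64586 = 4.53539 puts the formula on 12 O.
Fe: 0.33949 × 4.53539 = 1.540 atoms per formula unit.

1.540 Fe apfu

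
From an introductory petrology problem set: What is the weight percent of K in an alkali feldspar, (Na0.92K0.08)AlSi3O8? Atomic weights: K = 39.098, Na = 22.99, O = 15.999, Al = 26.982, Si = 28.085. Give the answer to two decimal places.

Formula mass = 0.92×22.99 + 0.08×39.098 + 1×26.982 + 3×28.085 + 8×15.999 = 263.508 g/mol, of which 3.128 g is K.
So K makes up 3.128/263.508 = 0.0119 of the mass, i.e. 1.19%.

1.19 weight percent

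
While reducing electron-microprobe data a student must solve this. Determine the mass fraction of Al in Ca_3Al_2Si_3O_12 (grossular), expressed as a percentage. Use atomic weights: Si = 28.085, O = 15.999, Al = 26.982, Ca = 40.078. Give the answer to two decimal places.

Formula mass = 3×40.078 + 2×26.982 + 3×28.085 + 12×15.999 = 450.441 g/mol, of which 53.964 g is Al.
So Al makes up 53.964/450.441 = 0.1198 of the mass, i.e. 11.98%.

11.98 weight percent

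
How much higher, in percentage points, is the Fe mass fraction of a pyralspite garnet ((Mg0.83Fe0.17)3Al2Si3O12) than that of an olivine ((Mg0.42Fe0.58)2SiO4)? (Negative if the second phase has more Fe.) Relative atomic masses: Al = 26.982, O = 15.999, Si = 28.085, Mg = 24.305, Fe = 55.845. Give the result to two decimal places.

Fe in (Mg0.83Fe0.17)3Al2Si3O12: molar mass 419.207 g/mol; 0.51×55.845 = 28.481 g → 6.79 wt%.
Fe in (Mg0.42Fe0.58)2SiO4: molar mass 177.277 g/mol; 1.16×55.845 = 64.780 g → 36.54 wt%.
Difference = 6.79 − 36.54 = -29.75 percentage points.

-29.75 percentage points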